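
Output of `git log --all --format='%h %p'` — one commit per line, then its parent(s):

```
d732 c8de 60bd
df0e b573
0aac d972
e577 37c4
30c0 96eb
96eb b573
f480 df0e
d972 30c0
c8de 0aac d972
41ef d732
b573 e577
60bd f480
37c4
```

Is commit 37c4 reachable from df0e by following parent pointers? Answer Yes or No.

Ancestors of df0e (commits reachable by following parents): {37c4, b573, df0e, e577}.
37c4 is in that set, so it is an ancestor of df0e.

Yes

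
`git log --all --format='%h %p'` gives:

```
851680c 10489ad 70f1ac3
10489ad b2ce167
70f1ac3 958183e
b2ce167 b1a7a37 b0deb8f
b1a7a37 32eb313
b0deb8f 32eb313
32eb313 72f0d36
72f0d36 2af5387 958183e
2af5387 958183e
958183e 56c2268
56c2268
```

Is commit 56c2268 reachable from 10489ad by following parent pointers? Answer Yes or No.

Yes

Ancestors of 10489ad (commits reachable by following parents): {10489ad, 2af5387, 32eb313, 56c2268, 72f0d36, 958183e, b0deb8f, b1a7a37, b2ce167}.
56c2268 is in that set, so it is an ancestor of 10489ad.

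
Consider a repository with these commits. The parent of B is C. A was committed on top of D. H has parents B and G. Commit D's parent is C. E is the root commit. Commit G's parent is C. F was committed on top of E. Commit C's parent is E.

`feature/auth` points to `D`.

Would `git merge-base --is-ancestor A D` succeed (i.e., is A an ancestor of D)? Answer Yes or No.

No

Ancestors of D: {C, D, E}.
A is not in that set, so it is not an ancestor of D.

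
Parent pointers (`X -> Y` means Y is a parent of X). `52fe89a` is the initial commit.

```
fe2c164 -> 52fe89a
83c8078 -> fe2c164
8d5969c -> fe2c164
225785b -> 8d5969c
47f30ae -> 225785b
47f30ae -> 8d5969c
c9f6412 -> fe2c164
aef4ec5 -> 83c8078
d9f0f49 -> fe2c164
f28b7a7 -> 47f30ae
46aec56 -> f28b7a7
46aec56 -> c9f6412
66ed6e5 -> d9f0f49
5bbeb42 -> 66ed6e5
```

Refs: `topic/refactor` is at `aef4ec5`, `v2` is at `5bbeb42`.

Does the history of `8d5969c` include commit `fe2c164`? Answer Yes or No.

Yes

Ancestors of 8d5969c (commits reachable by following parents): {52fe89a, 8d5969c, fe2c164}.
fe2c164 is in that set, so it is an ancestor of 8d5969c.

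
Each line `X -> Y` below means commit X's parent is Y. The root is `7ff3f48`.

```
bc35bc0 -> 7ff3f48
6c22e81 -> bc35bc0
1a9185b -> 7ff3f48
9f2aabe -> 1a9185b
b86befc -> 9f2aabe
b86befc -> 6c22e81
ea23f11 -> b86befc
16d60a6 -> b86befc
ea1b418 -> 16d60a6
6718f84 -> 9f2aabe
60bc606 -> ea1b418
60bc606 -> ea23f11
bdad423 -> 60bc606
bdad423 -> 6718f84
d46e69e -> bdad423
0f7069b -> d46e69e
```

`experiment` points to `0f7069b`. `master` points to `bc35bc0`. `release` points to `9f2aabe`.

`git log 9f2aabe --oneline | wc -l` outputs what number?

Walking parent pointers from 9f2aabe: reachable set = {1a9185b, 7ff3f48, 9f2aabe}.
That is 3 commits.

3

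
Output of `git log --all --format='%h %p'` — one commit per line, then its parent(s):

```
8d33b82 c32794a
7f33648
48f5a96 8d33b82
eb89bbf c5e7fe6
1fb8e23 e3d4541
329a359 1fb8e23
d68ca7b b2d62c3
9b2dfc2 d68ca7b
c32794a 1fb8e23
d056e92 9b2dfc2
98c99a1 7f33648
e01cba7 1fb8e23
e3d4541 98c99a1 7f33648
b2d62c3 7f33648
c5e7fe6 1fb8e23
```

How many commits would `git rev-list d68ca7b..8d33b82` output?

5

Reachable from 8d33b82: {1fb8e23, 7f33648, 8d33b82, 98c99a1, c32794a, e3d4541}.
Reachable from d68ca7b: {7f33648, b2d62c3, d68ca7b}.
In 8d33b82's history but not d68ca7b's: {1fb8e23, 8d33b82, 98c99a1, c32794a, e3d4541} — 5 commits.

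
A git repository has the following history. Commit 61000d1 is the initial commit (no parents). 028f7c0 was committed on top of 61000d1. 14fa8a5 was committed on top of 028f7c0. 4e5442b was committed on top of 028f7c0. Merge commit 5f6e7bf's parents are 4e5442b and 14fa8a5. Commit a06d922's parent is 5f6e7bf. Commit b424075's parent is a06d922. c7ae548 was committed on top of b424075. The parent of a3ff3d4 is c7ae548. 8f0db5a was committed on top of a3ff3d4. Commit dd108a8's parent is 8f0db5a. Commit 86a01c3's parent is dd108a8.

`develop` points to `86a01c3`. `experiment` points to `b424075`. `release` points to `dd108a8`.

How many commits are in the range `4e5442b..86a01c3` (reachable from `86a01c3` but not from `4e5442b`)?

Reachable from 86a01c3: {028f7c0, 14fa8a5, 4e5442b, 5f6e7bf, 61000d1, 86a01c3, 8f0db5a, a06d922, a3ff3d4, b424075, c7ae548, dd108a8}.
Reachable from 4e5442b: {028f7c0, 4e5442b, 61000d1}.
In 86a01c3's history but not 4e5442b's: {14fa8a5, 5f6e7bf, 86a01c3, 8f0db5a, a06d922, a3ff3d4, b424075, c7ae548, dd108a8} — 9 commits.

9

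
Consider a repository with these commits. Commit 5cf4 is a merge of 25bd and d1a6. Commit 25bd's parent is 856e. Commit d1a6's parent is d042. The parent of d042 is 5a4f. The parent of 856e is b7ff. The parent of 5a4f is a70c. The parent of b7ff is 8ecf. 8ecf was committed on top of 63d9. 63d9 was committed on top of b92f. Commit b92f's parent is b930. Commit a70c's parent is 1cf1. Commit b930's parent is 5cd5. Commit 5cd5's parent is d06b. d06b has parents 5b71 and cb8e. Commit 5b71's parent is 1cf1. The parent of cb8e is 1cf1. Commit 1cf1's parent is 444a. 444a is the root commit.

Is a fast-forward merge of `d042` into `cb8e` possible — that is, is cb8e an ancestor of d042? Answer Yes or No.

No

A fast-forward from cb8e to d042 is possible iff cb8e is an ancestor of d042.
Ancestors of d042: {1cf1, 444a, 5a4f, a70c, d042}.
cb8e is not among them, so fast-forward is not possible.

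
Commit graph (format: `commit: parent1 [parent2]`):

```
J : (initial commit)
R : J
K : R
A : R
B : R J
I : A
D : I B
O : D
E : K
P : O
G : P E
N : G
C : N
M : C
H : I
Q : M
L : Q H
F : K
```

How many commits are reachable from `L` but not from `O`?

10

Reachable from L: {A, B, C, D, E, G, H, I, J, K, L, M, N, O, P, Q, R}.
Reachable from O: {A, B, D, I, J, O, R}.
In L's history but not O's: {C, E, G, H, K, L, M, N, P, Q} — 10 commits.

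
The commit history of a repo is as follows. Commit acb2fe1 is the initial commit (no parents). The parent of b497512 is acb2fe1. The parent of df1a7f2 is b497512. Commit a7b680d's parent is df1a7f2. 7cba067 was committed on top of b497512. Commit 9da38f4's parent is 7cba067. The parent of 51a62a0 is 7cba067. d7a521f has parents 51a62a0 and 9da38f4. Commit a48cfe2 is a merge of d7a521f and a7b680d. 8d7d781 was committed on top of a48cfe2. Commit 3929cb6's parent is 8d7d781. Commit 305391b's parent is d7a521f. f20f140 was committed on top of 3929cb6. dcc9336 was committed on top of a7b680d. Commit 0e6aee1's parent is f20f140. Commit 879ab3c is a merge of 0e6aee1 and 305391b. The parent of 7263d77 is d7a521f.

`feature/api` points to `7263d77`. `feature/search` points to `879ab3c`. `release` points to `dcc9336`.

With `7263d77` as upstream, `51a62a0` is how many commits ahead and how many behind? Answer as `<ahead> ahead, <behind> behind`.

Reachable from 51a62a0: {51a62a0, 7cba067, acb2fe1, b497512}.
Reachable from 7263d77: {51a62a0, 7263d77, 7cba067, 9da38f4, acb2fe1, b497512, d7a521f}.
Only in 51a62a0's history (ahead): {} — 0.
Only in 7263d77's history (behind): {7263d77, 9da38f4, d7a521f} — 3.

0 ahead, 3 behind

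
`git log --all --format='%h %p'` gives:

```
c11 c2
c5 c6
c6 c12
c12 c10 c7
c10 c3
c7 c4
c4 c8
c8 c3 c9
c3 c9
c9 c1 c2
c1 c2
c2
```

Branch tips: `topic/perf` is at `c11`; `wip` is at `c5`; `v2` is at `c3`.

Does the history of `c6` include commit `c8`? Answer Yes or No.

Ancestors of c6 (commits reachable by following parents): {c1, c10, c12, c2, c3, c4, c6, c7, c8, c9}.
c8 is in that set, so it is an ancestor of c6.

Yes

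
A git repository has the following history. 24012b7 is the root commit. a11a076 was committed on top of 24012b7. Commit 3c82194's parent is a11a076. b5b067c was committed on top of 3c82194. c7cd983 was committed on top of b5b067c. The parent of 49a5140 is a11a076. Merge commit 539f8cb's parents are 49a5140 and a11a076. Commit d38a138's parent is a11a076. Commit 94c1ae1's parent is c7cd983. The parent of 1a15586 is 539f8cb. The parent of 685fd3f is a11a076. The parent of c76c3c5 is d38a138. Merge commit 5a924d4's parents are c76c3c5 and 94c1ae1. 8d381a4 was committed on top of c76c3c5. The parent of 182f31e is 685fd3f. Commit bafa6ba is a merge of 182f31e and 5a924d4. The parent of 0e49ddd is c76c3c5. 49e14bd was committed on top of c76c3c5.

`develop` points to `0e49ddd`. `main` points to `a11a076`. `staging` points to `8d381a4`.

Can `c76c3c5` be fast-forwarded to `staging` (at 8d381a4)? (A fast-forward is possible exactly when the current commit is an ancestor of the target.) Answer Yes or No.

A fast-forward from c76c3c5 to 8d381a4 is possible iff c76c3c5 is an ancestor of 8d381a4.
Ancestors of 8d381a4: {24012b7, 8d381a4, a11a076, c76c3c5, d38a138}.
c76c3c5 is among them, so fast-forward is possible.

Yes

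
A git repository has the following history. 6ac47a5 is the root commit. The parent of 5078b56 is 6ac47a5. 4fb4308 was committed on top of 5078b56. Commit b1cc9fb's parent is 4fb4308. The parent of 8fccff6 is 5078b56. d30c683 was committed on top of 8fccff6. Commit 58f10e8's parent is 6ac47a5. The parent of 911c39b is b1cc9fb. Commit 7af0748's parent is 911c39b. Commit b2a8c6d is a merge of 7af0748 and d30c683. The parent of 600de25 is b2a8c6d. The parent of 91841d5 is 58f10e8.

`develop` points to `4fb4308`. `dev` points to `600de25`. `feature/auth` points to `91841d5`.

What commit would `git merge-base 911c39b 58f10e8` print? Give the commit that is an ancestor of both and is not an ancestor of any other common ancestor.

6ac47a5

Ancestors of 911c39b: {4fb4308, 5078b56, 6ac47a5, 911c39b, b1cc9fb}.
Ancestors of 58f10e8: {58f10e8, 6ac47a5}.
Common ancestors: {6ac47a5}.
The only common ancestor is 6ac47a5, so it is the merge base.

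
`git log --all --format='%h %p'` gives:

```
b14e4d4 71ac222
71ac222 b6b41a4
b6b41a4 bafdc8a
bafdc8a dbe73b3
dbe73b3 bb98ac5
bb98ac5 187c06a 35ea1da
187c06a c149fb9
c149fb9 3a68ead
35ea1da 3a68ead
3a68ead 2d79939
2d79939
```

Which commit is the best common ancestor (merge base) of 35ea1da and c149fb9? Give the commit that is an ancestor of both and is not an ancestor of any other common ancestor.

3a68ead

Ancestors of 35ea1da: {2d79939, 35ea1da, 3a68ead}.
Ancestors of c149fb9: {2d79939, 3a68ead, c149fb9}.
Common ancestors: {2d79939, 3a68ead}.
Among these, 3a68ead is not an ancestor of any other common ancestor — it is the merge base.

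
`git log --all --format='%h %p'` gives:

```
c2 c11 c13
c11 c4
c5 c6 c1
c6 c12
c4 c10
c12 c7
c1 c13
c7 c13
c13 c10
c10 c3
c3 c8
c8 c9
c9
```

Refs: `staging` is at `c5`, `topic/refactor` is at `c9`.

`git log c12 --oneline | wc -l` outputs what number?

Walking parent pointers from c12: reachable set = {c10, c12, c13, c3, c7, c8, c9}.
That is 7 commits.

7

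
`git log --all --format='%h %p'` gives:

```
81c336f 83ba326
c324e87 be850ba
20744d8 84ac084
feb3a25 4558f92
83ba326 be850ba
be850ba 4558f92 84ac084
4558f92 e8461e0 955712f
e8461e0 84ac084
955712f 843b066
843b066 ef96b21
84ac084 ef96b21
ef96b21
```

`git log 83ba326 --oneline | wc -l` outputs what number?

Walking parent pointers from 83ba326: reachable set = {4558f92, 83ba326, 843b066, 84ac084, 955712f, be850ba, e8461e0, ef96b21}.
That is 8 commits.

8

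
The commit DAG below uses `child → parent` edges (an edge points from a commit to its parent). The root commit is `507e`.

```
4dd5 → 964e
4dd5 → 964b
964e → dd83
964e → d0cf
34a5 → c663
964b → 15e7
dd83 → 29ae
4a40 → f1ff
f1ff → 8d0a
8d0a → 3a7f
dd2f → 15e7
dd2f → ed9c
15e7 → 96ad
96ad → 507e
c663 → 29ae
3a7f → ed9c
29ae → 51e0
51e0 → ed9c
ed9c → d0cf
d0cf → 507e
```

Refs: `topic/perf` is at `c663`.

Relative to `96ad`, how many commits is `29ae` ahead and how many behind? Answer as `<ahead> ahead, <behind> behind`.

Reachable from 29ae: {29ae, 507e, 51e0, d0cf, ed9c}.
Reachable from 96ad: {507e, 96ad}.
Only in 29ae's history (ahead): {29ae, 51e0, d0cf, ed9c} — 4.
Only in 96ad's history (behind): {96ad} — 1.

4 ahead, 1 behind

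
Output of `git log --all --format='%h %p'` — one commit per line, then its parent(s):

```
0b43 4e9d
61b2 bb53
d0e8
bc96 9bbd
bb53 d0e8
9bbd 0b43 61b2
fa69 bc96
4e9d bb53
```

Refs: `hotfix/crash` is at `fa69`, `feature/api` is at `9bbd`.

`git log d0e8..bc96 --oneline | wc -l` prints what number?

Reachable from bc96: {0b43, 4e9d, 61b2, 9bbd, bb53, bc96, d0e8}.
Reachable from d0e8: {d0e8}.
In bc96's history but not d0e8's: {0b43, 4e9d, 61b2, 9bbd, bb53, bc96} — 6 commits.

6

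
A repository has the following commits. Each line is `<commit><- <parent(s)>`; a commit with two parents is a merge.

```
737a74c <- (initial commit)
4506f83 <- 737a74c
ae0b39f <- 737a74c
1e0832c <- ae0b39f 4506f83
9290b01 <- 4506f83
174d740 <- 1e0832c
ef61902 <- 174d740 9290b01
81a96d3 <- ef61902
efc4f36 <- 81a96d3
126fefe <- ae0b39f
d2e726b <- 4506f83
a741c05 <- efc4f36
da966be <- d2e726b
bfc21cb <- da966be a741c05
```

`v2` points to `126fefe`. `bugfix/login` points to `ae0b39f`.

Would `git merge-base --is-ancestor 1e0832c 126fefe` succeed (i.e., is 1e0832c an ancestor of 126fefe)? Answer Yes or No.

No

Ancestors of 126fefe: {126fefe, 737a74c, ae0b39f}.
1e0832c is not in that set, so it is not an ancestor of 126fefe.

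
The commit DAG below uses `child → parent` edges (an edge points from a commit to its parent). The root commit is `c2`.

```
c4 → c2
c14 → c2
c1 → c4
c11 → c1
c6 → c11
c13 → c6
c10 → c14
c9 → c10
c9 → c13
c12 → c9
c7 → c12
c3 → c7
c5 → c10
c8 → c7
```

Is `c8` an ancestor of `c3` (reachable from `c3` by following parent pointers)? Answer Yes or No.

No

Ancestors of c3: {c1, c10, c11, c12, c13, c14, c2, c3, c4, c6, c7, c9}.
c8 is not in that set, so it is not an ancestor of c3.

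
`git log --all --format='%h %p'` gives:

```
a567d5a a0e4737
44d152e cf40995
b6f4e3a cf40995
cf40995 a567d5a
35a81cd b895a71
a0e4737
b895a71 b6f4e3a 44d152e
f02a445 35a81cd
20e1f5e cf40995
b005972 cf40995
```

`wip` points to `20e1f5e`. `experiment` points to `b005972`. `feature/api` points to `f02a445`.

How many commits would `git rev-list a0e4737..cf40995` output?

Reachable from cf40995: {a0e4737, a567d5a, cf40995}.
Reachable from a0e4737: {a0e4737}.
In cf40995's history but not a0e4737's: {a567d5a, cf40995} — 2 commits.

2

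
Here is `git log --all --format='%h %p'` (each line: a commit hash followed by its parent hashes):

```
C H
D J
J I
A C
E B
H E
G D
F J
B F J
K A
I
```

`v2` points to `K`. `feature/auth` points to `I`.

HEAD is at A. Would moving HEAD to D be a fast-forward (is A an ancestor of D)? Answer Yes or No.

No

A fast-forward from A to D is possible iff A is an ancestor of D.
Ancestors of D: {D, I, J}.
A is not among them, so fast-forward is not possible.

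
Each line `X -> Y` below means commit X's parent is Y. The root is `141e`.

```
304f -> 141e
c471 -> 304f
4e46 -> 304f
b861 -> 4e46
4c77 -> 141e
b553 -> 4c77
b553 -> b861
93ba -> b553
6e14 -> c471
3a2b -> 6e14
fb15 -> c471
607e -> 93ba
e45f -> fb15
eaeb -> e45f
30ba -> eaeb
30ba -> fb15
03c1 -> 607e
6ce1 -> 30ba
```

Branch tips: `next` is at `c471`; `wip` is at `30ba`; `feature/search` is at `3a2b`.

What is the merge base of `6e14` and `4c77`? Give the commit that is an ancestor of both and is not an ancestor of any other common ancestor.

Ancestors of 6e14: {141e, 304f, 6e14, c471}.
Ancestors of 4c77: {141e, 4c77}.
Common ancestors: {141e}.
The only common ancestor is 141e, so it is the merge base.

141e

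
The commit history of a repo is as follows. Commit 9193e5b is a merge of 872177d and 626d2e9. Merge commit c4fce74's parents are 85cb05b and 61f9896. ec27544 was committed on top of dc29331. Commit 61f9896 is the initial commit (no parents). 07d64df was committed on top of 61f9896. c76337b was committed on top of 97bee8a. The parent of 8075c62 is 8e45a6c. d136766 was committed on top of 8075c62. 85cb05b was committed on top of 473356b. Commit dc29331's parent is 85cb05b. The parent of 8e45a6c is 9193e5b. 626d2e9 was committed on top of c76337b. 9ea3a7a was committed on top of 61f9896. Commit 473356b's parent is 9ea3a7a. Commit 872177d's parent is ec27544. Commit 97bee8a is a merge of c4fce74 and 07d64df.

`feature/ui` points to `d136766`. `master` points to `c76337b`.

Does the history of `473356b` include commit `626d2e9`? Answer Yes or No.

No

Ancestors of 473356b: {473356b, 61f9896, 9ea3a7a}.
626d2e9 is not in that set, so it is not an ancestor of 473356b.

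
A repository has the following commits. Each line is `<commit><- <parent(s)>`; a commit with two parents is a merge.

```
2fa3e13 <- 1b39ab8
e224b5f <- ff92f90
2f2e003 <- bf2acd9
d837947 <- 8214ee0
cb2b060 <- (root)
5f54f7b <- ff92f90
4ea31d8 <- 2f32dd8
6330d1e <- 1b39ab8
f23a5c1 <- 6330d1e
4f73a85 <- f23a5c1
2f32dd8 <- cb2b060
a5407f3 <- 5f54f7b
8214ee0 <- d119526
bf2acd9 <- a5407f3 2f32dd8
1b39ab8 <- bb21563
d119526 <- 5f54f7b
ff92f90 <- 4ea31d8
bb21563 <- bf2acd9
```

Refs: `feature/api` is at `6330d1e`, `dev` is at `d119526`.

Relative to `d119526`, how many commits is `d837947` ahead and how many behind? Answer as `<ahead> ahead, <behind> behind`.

2 ahead, 0 behind

Reachable from d837947: {2f32dd8, 4ea31d8, 5f54f7b, 8214ee0, cb2b060, d119526, d837947, ff92f90}.
Reachable from d119526: {2f32dd8, 4ea31d8, 5f54f7b, cb2b060, d119526, ff92f90}.
Only in d837947's history (ahead): {8214ee0, d837947} — 2.
Only in d119526's history (behind): {} — 0.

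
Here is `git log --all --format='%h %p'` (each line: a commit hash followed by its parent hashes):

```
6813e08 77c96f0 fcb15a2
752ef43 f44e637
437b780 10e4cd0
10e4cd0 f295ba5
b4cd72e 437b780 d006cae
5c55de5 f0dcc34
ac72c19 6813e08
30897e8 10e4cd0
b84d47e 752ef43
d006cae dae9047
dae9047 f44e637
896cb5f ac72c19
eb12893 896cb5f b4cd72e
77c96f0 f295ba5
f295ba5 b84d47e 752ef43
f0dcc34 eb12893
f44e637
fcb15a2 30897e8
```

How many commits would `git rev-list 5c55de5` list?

18

Walking parent pointers from 5c55de5: reachable set = {10e4cd0, 30897e8, 437b780, 5c55de5, 6813e08, 752ef43, 77c96f0, 896cb5f, ac72c19, b4cd72e, b84d47e, d006cae, dae9047, eb12893, f0dcc34, f295ba5, f44e637, fcb15a2}.
That is 18 commits.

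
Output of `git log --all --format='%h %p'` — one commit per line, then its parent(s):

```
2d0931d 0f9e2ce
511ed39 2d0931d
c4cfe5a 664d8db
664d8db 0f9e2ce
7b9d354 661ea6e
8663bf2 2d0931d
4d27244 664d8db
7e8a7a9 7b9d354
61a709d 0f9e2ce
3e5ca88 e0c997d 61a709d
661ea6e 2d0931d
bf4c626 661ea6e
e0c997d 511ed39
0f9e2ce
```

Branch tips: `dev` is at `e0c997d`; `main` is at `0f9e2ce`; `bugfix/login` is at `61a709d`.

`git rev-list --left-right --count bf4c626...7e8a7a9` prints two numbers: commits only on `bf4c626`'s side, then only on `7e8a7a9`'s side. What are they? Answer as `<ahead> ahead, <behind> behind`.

1 ahead, 2 behind

Reachable from bf4c626: {0f9e2ce, 2d0931d, 661ea6e, bf4c626}.
Reachable from 7e8a7a9: {0f9e2ce, 2d0931d, 661ea6e, 7b9d354, 7e8a7a9}.
Only in bf4c626's history (ahead): {bf4c626} — 1.
Only in 7e8a7a9's history (behind): {7b9d354, 7e8a7a9} — 2.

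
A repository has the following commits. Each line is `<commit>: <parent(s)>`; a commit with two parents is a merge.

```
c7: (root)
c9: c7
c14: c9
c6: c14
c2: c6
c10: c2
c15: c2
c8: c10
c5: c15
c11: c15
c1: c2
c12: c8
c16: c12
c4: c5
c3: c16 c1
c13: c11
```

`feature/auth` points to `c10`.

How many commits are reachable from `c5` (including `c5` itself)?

Walking parent pointers from c5: reachable set = {c14, c15, c2, c5, c6, c7, c9}.
That is 7 commits.

7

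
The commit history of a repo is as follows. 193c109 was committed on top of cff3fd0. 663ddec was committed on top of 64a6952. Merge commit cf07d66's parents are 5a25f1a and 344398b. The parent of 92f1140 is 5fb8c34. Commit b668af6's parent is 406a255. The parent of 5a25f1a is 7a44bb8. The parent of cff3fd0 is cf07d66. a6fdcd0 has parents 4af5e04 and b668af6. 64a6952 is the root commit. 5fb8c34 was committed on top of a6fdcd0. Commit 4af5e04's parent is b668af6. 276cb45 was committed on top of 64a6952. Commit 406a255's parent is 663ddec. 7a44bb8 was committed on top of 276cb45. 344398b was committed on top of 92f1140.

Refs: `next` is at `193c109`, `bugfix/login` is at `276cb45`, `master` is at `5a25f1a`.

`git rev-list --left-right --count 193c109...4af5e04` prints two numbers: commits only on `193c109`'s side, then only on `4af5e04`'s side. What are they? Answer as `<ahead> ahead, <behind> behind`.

Reachable from 193c109: {193c109, 276cb45, 344398b, 406a255, 4af5e04, 5a25f1a, 5fb8c34, 64a6952, 663ddec, 7a44bb8, 92f1140, a6fdcd0, b668af6, cf07d66, cff3fd0}.
Reachable from 4af5e04: {406a255, 4af5e04, 64a6952, 663ddec, b668af6}.
Only in 193c109's history (ahead): {193c109, 276cb45, 344398b, 5a25f1a, 5fb8c34, 7a44bb8, 92f1140, a6fdcd0, cf07d66, cff3fd0} — 10.
Only in 4af5e04's history (behind): {} — 0.

10 ahead, 0 behind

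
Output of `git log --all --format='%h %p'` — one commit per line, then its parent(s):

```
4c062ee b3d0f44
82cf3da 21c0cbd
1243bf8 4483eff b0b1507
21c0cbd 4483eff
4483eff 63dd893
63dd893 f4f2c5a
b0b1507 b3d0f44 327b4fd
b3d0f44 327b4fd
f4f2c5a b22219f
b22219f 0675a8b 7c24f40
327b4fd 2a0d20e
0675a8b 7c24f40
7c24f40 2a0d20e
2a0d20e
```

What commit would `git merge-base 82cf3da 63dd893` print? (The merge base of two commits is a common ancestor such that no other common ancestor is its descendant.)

63dd893

Ancestors of 82cf3da: {0675a8b, 21c0cbd, 2a0d20e, 4483eff, 63dd893, 7c24f40, 82cf3da, b22219f, f4f2c5a}.
Ancestors of 63dd893: {0675a8b, 2a0d20e, 63dd893, 7c24f40, b22219f, f4f2c5a}.
Common ancestors: {0675a8b, 2a0d20e, 63dd893, 7c24f40, b22219f, f4f2c5a}.
Among these, 63dd893 is not an ancestor of any other common ancestor — it is the merge base.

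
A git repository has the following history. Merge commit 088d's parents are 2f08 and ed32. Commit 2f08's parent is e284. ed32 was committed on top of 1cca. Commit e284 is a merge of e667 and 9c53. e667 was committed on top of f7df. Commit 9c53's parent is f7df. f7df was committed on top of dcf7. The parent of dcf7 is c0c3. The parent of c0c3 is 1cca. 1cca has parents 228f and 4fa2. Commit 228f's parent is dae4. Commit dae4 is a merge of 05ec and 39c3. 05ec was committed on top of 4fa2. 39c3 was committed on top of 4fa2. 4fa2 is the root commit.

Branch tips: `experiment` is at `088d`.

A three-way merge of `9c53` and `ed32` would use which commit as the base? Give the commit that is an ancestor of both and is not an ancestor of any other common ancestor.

Ancestors of 9c53: {05ec, 1cca, 228f, 39c3, 4fa2, 9c53, c0c3, dae4, dcf7, f7df}.
Ancestors of ed32: {05ec, 1cca, 228f, 39c3, 4fa2, dae4, ed32}.
Common ancestors: {05ec, 1cca, 228f, 39c3, 4fa2, dae4}.
Among these, 1cca is not an ancestor of any other common ancestor — it is the merge base.

1cca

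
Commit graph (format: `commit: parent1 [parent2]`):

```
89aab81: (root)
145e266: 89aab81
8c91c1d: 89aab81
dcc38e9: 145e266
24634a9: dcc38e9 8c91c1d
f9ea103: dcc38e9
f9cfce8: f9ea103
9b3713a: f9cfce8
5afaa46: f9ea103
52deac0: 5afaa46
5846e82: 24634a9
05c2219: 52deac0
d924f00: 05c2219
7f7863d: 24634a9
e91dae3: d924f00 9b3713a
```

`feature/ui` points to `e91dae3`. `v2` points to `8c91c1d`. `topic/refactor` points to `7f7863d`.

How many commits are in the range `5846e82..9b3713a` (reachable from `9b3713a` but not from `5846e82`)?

Reachable from 9b3713a: {145e266, 89aab81, 9b3713a, dcc38e9, f9cfce8, f9ea103}.
Reachable from 5846e82: {145e266, 24634a9, 5846e82, 89aab81, 8c91c1d, dcc38e9}.
In 9b3713a's history but not 5846e82's: {9b3713a, f9cfce8, f9ea103} — 3 commits.

3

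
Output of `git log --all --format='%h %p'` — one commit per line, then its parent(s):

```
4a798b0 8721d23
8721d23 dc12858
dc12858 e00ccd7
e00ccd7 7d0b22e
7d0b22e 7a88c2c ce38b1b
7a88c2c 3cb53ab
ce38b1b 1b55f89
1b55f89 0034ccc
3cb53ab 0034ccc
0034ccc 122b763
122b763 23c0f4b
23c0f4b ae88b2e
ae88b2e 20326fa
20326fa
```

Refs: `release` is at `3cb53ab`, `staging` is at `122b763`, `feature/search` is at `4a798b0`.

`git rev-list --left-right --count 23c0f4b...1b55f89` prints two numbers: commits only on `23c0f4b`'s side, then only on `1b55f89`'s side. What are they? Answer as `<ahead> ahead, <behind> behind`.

0 ahead, 3 behind

Reachable from 23c0f4b: {20326fa, 23c0f4b, ae88b2e}.
Reachable from 1b55f89: {0034ccc, 122b763, 1b55f89, 20326fa, 23c0f4b, ae88b2e}.
Only in 23c0f4b's history (ahead): {} — 0.
Only in 1b55f89's history (behind): {0034ccc, 122b763, 1b55f89} — 3.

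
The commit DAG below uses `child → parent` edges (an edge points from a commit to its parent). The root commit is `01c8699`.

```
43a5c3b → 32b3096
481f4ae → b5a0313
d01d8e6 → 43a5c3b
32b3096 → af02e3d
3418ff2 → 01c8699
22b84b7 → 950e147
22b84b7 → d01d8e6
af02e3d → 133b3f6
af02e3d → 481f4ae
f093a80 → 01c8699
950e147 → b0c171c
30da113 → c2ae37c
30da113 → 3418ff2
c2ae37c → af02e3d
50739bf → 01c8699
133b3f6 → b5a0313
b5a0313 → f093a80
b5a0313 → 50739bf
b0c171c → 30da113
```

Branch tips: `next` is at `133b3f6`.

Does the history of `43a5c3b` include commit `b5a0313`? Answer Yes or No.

Yes

Ancestors of 43a5c3b (commits reachable by following parents): {01c8699, 133b3f6, 32b3096, 43a5c3b, 481f4ae, 50739bf, af02e3d, b5a0313, f093a80}.
b5a0313 is in that set, so it is an ancestor of 43a5c3b.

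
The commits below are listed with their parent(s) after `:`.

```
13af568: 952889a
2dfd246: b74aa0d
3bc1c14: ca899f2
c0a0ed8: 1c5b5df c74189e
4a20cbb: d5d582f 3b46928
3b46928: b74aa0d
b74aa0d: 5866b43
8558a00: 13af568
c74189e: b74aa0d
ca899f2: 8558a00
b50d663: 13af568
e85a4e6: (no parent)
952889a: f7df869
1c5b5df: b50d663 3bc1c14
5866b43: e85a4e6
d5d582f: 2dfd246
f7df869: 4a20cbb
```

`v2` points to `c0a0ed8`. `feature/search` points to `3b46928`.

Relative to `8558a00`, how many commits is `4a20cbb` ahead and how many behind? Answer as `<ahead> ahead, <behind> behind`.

0 ahead, 4 behind

Reachable from 4a20cbb: {2dfd246, 3b46928, 4a20cbb, 5866b43, b74aa0d, d5d582f, e85a4e6}.
Reachable from 8558a00: {13af568, 2dfd246, 3b46928, 4a20cbb, 5866b43, 8558a00, 952889a, b74aa0d, d5d582f, e85a4e6, f7df869}.
Only in 4a20cbb's history (ahead): {} — 0.
Only in 8558a00's history (behind): {13af568, 8558a00, 952889a, f7df869} — 4.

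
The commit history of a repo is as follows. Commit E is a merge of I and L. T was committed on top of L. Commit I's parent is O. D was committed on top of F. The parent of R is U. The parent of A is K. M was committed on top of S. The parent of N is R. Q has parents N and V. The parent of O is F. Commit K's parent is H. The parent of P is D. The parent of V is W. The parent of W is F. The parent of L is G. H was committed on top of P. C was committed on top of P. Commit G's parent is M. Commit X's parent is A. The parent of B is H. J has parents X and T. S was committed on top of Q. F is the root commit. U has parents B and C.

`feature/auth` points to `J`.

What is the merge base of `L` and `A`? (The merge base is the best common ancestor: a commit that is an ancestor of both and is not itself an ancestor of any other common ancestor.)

H

Ancestors of L: {B, C, D, F, G, H, L, M, N, P, Q, R, S, U, V, W}.
Ancestors of A: {A, D, F, H, K, P}.
Common ancestors: {D, F, H, P}.
Among these, H is not an ancestor of any other common ancestor — it is the merge base.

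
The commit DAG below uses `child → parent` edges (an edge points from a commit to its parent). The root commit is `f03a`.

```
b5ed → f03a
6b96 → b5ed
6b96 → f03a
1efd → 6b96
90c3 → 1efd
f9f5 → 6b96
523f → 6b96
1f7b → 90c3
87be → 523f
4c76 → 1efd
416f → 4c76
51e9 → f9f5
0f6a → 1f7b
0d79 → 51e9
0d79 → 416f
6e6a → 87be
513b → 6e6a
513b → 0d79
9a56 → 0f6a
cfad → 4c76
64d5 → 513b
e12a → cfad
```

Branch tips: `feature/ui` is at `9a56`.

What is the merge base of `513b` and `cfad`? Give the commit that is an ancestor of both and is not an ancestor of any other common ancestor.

4c76

Ancestors of 513b: {0d79, 1efd, 416f, 4c76, 513b, 51e9, 523f, 6b96, 6e6a, 87be, b5ed, f03a, f9f5}.
Ancestors of cfad: {1efd, 4c76, 6b96, b5ed, cfad, f03a}.
Common ancestors: {1efd, 4c76, 6b96, b5ed, f03a}.
Among these, 4c76 is not an ancestor of any other common ancestor — it is the merge base.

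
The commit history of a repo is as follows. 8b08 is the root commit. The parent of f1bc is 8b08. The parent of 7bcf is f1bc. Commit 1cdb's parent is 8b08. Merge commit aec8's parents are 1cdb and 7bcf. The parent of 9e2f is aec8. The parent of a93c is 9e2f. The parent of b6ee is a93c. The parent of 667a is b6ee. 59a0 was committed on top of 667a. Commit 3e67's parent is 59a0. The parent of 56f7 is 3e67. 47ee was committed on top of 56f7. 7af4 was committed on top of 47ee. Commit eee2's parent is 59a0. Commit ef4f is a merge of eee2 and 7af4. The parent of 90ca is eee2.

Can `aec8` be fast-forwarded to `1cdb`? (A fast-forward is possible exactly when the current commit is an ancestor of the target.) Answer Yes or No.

A fast-forward from aec8 to 1cdb is possible iff aec8 is an ancestor of 1cdb.
Ancestors of 1cdb: {1cdb, 8b08}.
aec8 is not among them, so fast-forward is not possible.

No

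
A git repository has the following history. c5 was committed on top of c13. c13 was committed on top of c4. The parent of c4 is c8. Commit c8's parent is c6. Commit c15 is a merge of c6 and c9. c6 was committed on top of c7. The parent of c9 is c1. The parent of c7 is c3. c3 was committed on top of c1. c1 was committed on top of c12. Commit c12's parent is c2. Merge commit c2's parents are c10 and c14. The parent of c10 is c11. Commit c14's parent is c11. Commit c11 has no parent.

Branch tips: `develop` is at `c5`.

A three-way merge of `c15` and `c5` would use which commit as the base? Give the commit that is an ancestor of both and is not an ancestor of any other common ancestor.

Ancestors of c15: {c1, c10, c11, c12, c14, c15, c2, c3, c6, c7, c9}.
Ancestors of c5: {c1, c10, c11, c12, c13, c14, c2, c3, c4, c5, c6, c7, c8}.
Common ancestors: {c1, c10, c11, c12, c14, c2, c3, c6, c7}.
Among these, c6 is not an ancestor of any other common ancestor — it is the merge base.

c6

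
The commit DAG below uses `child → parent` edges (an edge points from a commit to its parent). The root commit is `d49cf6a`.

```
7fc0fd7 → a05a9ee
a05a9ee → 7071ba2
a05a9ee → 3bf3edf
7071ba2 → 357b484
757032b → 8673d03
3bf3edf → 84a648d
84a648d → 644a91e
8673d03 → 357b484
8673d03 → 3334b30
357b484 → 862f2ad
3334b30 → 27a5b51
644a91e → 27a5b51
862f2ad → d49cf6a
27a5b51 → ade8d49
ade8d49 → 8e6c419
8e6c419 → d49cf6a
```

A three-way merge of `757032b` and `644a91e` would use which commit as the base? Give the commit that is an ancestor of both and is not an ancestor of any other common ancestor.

Ancestors of 757032b: {27a5b51, 3334b30, 357b484, 757032b, 862f2ad, 8673d03, 8e6c419, ade8d49, d49cf6a}.
Ancestors of 644a91e: {27a5b51, 644a91e, 8e6c419, ade8d49, d49cf6a}.
Common ancestors: {27a5b51, 8e6c419, ade8d49, d49cf6a}.
Among these, 27a5b51 is not an ancestor of any other common ancestor — it is the merge base.

27a5b51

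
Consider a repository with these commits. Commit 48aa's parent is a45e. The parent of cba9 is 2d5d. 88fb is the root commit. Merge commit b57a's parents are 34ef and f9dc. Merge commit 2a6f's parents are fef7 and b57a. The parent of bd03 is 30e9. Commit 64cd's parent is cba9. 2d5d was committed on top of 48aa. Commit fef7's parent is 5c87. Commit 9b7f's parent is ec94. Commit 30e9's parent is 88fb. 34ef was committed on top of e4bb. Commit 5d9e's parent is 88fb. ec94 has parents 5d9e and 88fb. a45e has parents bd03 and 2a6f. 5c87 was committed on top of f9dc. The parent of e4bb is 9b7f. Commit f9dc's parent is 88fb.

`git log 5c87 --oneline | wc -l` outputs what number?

3

Walking parent pointers from 5c87: reachable set = {5c87, 88fb, f9dc}.
That is 3 commits.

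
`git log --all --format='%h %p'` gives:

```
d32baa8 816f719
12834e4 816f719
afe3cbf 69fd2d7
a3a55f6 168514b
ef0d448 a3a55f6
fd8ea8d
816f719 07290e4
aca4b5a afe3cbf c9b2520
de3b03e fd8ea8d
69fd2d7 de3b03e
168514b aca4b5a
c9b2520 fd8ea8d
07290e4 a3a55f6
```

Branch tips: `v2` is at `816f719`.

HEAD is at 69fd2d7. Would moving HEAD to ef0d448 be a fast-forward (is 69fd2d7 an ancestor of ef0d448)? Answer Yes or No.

Yes

A fast-forward from 69fd2d7 to ef0d448 is possible iff 69fd2d7 is an ancestor of ef0d448.
Ancestors of ef0d448: {168514b, 69fd2d7, a3a55f6, aca4b5a, afe3cbf, c9b2520, de3b03e, ef0d448, fd8ea8d}.
69fd2d7 is among them, so fast-forward is possible.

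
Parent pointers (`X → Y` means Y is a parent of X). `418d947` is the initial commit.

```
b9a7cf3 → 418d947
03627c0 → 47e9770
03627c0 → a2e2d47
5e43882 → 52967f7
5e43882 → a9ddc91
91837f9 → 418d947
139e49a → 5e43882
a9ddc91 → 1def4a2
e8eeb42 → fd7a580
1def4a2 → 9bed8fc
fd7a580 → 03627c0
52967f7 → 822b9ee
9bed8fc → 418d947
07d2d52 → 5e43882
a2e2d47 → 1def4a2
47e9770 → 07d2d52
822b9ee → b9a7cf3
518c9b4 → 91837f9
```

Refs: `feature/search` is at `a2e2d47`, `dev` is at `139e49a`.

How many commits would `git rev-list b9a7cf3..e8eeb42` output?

Reachable from e8eeb42: {03627c0, 07d2d52, 1def4a2, 418d947, 47e9770, 52967f7, 5e43882, 822b9ee, 9bed8fc, a2e2d47, a9ddc91, b9a7cf3, e8eeb42, fd7a580}.
Reachable from b9a7cf3: {418d947, b9a7cf3}.
In e8eeb42's history but not b9a7cf3's: {03627c0, 07d2d52, 1def4a2, 47e9770, 52967f7, 5e43882, 822b9ee, 9bed8fc, a2e2d47, a9ddc91, e8eeb42, fd7a580} — 12 commits.

12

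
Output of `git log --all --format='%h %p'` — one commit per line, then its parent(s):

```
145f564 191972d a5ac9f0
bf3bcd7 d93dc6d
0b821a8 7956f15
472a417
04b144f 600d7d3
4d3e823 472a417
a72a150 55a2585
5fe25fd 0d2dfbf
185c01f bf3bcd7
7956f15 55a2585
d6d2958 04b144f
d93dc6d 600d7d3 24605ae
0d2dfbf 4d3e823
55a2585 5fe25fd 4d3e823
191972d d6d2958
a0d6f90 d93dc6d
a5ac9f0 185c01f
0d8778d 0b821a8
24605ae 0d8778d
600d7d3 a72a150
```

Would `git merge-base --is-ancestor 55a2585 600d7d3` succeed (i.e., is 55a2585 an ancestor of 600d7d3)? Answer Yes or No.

Yes

Ancestors of 600d7d3 (commits reachable by following parents): {0d2dfbf, 472a417, 4d3e823, 55a2585, 5fe25fd, 600d7d3, a72a150}.
55a2585 is in that set, so it is an ancestor of 600d7d3.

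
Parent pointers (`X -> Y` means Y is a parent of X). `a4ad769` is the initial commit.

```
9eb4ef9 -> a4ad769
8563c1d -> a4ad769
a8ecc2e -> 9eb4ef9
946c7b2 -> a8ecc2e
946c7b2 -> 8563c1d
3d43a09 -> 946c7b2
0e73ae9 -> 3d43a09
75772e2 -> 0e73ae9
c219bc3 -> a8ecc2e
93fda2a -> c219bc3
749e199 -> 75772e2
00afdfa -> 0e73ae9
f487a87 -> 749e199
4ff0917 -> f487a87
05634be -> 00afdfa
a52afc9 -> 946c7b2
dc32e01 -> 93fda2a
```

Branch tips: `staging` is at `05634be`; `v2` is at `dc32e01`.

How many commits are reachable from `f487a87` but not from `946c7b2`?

Reachable from f487a87: {0e73ae9, 3d43a09, 749e199, 75772e2, 8563c1d, 946c7b2, 9eb4ef9, a4ad769, a8ecc2e, f487a87}.
Reachable from 946c7b2: {8563c1d, 946c7b2, 9eb4ef9, a4ad769, a8ecc2e}.
In f487a87's history but not 946c7b2's: {0e73ae9, 3d43a09, 749e199, 75772e2, f487a87} — 5 commits.

5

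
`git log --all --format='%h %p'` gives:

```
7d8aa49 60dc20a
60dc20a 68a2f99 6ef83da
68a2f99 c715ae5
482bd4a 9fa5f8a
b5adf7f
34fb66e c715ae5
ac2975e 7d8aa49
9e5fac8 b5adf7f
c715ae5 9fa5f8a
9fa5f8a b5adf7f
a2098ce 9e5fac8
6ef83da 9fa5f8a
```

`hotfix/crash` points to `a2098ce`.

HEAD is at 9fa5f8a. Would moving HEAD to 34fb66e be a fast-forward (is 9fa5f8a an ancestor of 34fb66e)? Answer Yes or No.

Yes

A fast-forward from 9fa5f8a to 34fb66e is possible iff 9fa5f8a is an ancestor of 34fb66e.
Ancestors of 34fb66e: {34fb66e, 9fa5f8a, b5adf7f, c715ae5}.
9fa5f8a is among them, so fast-forward is possible.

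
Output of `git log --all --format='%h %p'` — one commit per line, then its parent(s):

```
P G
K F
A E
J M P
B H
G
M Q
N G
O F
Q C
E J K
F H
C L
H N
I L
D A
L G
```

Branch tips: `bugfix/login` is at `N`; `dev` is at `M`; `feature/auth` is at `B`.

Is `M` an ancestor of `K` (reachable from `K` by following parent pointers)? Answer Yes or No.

No

Ancestors of K: {F, G, H, K, N}.
M is not in that set, so it is not an ancestor of K.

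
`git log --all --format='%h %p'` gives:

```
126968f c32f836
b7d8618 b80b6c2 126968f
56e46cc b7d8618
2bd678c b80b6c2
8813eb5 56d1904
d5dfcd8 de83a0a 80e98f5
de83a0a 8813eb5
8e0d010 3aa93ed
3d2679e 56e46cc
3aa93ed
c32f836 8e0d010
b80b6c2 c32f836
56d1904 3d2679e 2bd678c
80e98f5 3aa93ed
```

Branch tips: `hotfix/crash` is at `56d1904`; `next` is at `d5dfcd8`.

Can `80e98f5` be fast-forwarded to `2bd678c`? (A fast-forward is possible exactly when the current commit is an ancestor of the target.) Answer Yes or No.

A fast-forward from 80e98f5 to 2bd678c is possible iff 80e98f5 is an ancestor of 2bd678c.
Ancestors of 2bd678c: {2bd678c, 3aa93ed, 8e0d010, b80b6c2, c32f836}.
80e98f5 is not among them, so fast-forward is not possible.

No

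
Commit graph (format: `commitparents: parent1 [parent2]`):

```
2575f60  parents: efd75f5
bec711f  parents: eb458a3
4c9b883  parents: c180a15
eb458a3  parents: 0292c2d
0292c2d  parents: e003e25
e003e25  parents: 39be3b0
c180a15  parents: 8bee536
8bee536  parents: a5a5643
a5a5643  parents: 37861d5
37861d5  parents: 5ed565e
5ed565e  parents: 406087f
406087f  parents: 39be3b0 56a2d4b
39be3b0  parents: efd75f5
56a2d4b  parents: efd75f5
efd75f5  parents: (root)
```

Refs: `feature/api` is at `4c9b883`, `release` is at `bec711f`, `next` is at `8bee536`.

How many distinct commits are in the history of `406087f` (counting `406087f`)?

4

Walking parent pointers from 406087f: reachable set = {39be3b0, 406087f, 56a2d4b, efd75f5}.
That is 4 commits.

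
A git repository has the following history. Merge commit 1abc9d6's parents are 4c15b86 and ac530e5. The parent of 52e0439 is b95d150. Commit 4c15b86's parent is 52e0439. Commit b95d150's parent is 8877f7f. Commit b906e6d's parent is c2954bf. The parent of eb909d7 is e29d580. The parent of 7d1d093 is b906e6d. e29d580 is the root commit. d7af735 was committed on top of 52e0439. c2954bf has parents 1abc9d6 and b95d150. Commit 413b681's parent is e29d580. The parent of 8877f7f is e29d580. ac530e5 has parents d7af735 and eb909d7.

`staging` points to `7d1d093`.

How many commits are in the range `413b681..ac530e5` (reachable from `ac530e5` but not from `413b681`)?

6

Reachable from ac530e5: {52e0439, 8877f7f, ac530e5, b95d150, d7af735, e29d580, eb909d7}.
Reachable from 413b681: {413b681, e29d580}.
In ac530e5's history but not 413b681's: {52e0439, 8877f7f, ac530e5, b95d150, d7af735, eb909d7} — 6 commits.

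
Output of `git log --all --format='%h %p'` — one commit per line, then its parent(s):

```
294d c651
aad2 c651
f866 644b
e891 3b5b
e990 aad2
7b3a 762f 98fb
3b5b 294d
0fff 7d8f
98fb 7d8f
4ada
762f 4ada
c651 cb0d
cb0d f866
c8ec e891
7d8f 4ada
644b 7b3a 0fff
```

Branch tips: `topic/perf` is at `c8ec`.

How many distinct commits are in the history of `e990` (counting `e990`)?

12

Walking parent pointers from e990: reachable set = {0fff, 4ada, 644b, 762f, 7b3a, 7d8f, 98fb, aad2, c651, cb0d, e990, f866}.
That is 12 commits.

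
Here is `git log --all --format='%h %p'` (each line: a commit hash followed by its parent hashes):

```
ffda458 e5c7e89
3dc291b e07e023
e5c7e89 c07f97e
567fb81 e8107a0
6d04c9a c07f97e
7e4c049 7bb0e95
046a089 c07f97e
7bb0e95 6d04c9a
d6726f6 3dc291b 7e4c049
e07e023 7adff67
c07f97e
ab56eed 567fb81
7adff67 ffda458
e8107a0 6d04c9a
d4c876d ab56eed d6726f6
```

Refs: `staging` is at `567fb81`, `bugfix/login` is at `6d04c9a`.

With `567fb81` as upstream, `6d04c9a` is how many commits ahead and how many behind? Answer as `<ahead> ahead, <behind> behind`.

Reachable from 6d04c9a: {6d04c9a, c07f97e}.
Reachable from 567fb81: {567fb81, 6d04c9a, c07f97e, e8107a0}.
Only in 6d04c9a's history (ahead): {} — 0.
Only in 567fb81's history (behind): {567fb81, e8107a0} — 2.

0 ahead, 2 behind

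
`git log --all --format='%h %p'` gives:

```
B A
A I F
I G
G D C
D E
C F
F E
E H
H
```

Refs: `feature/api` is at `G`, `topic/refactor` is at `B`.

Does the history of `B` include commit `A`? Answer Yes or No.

Ancestors of B (commits reachable by following parents): {A, B, C, D, E, F, G, H, I}.
A is in that set, so it is an ancestor of B.

Yes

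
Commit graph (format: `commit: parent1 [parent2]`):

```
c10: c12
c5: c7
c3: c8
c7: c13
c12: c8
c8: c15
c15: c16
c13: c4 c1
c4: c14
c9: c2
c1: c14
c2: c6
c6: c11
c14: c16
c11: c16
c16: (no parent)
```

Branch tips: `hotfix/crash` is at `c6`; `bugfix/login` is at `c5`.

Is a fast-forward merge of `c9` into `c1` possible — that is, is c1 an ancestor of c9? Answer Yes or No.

A fast-forward from c1 to c9 is possible iff c1 is an ancestor of c9.
Ancestors of c9: {c11, c16, c2, c6, c9}.
c1 is not among them, so fast-forward is not possible.

No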